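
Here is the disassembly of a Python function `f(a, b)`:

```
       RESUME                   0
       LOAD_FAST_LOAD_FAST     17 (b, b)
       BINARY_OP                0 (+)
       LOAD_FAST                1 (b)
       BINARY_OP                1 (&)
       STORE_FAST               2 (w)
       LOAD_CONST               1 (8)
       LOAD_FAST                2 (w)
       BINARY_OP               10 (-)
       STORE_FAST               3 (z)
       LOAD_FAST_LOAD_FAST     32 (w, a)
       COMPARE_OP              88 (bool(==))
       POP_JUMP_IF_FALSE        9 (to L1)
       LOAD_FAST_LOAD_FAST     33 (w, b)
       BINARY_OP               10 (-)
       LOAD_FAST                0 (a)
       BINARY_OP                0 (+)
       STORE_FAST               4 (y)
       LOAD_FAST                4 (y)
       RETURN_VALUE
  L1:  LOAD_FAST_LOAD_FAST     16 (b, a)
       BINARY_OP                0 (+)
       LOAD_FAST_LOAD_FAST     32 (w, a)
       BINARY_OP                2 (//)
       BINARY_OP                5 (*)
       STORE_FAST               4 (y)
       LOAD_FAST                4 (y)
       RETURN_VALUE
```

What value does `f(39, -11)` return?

LOAD_FAST_LOAD_FAST b,b → push -11,-11. Stack: [-11, -11]
BINARY_OP + → -11 + -11 = -22. Stack: [-22]
LOAD_FAST b → push -11. Stack: [-22, -11]
BINARY_OP & → -22 & -11 = -32. Stack: [-32]
STORE_FAST w → w=-32. Stack: []
LOAD_CONST → push 8. Stack: [8]
LOAD_FAST w → push -32. Stack: [8, -32]
BINARY_OP - → 8 - -32 = 40. Stack: [40]
STORE_FAST z → z=40. Stack: []
LOAD_FAST_LOAD_FAST w,a → push -32,39. Stack: [-32, 39]
COMPARE_OP bool(==) → -32 vs 39 = False. Stack: [False]
POP_JUMP_IF_FALSE → pop False; jump. Stack: []
LOAD_FAST_LOAD_FAST b,a → push -11,39. Stack: [-11, 39]
BINARY_OP + → -11 + 39 = 28. Stack: [28]
LOAD_FAST_LOAD_FAST w,a → push -32,39. Stack: [28, -32, 39]
BINARY_OP // → -32 // 39 = -1. Stack: [28, -1]
BINARY_OP * → 28 * -1 = -28. Stack: [-28]
STORE_FAST y → y=-28. Stack: []
LOAD_FAST y → push -28. Stack: [-28]
RETURN_VALUE → return -28.

-28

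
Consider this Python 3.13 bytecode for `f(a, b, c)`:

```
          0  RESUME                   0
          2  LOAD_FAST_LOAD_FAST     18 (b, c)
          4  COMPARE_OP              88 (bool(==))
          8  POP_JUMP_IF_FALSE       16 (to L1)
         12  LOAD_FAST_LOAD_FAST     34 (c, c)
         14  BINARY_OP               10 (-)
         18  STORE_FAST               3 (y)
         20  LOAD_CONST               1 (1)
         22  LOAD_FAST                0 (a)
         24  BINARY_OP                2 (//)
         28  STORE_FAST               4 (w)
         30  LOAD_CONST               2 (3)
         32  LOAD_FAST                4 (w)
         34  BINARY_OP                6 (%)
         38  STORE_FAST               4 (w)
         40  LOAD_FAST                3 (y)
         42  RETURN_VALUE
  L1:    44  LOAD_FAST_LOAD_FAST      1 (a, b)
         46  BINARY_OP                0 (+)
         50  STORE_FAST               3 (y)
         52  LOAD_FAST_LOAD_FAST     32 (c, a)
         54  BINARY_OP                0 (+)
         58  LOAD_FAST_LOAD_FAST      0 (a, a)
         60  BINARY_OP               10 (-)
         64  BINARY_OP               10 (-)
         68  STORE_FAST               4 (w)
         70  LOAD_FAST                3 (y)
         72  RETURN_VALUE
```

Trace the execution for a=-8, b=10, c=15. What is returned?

2

LOAD_FAST_LOAD_FAST b,c → push 10,15. Stack: [10, 15]
COMPARE_OP bool(==) → 10 vs 15 = False. Stack: [False]
POP_JUMP_IF_FALSE → pop False; jump. Stack: []
LOAD_FAST_LOAD_FAST a,b → push -8,10. Stack: [-8, 10]
BINARY_OP + → -8 + 10 = 2. Stack: [2]
STORE_FAST y → y=2. Stack: []
LOAD_FAST_LOAD_FAST c,a → push 15,-8. Stack: [15, -8]
BINARY_OP + → 15 + -8 = 7. Stack: [7]
LOAD_FAST_LOAD_FAST a,a → push -8,-8. Stack: [7, -8, -8]
BINARY_OP - → -8 - -8 = 0. Stack: [7, 0]
BINARY_OP - → 7 - 0 = 7. Stack: [7]
STORE_FAST w → w=7. Stack: []
LOAD_FAST y → push 2. Stack: [2]
RETURN_VALUE → return 2.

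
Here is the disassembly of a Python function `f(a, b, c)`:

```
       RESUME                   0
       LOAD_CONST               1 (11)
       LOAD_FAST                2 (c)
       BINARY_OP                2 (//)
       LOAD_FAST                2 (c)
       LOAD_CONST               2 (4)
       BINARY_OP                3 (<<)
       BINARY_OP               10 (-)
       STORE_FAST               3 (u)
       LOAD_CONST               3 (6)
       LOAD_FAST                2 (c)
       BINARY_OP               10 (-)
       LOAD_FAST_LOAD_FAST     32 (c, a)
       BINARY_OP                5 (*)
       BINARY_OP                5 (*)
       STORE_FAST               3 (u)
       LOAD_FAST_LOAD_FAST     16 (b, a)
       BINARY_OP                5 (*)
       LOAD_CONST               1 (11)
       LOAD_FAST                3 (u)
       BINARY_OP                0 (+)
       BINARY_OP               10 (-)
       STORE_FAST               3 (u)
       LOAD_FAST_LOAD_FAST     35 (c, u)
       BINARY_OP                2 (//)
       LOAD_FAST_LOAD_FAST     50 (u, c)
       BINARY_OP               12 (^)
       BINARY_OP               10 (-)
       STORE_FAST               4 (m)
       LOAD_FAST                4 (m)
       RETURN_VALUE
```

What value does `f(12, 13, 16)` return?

-2049

LOAD_CONST → push 11. Stack: [11]
LOAD_FAST c → push 16. Stack: [11, 16]
BINARY_OP // → 11 // 16 = 0. Stack: [0]
LOAD_FAST c → push 16. Stack: [0, 16]
LOAD_CONST → push 4. Stack: [0, 16, 4]
BINARY_OP << → 16 << 4 = 256. Stack: [0, 256]
BINARY_OP - → 0 - 256 = -256. Stack: [-256]
STORE_FAST u → u=-256. Stack: []
LOAD_CONST → push 6. Stack: [6]
LOAD_FAST c → push 16. Stack: [6, 16]
BINARY_OP - → 6 - 16 = -10. Stack: [-10]
LOAD_FAST_LOAD_FAST c,a → push 16,12. Stack: [-10, 16, 12]
BINARY_OP * → 16 * 12 = 192. Stack: [-10, 192]
BINARY_OP * → -10 * 192 = -1920. Stack: [-1920]
STORE_FAST u → u=-1920. Stack: []
LOAD_FAST_LOAD_FAST b,a → push 13,12. Stack: [13, 12]
BINARY_OP * → 13 * 12 = 156. Stack: [156]
LOAD_CONST → push 11. Stack: [156, 11]
LOAD_FAST u → push -1920. Stack: [156, 11, -1920]
BINARY_OP + → 11 + -1920 = -1909. Stack: [156, -1909]
BINARY_OP - → 156 - -1909 = 2065. Stack: [2065]
STORE_FAST u → u=2065. Stack: []
LOAD_FAST_LOAD_FAST c,u → push 16,2065. Stack: [16, 2065]
BINARY_OP // → 16 // 2065 = 0. Stack: [0]
LOAD_FAST_LOAD_FAST u,c → push 2065,16. Stack: [0, 2065, 16]
BINARY_OP ^ → 2065 ^ 16 = 2049. Stack: [0, 2049]
BINARY_OP - → 0 - 2049 = -2049. Stack: [-2049]
STORE_FAST m → m=-2049. Stack: []
LOAD_FAST m → push -2049. Stack: [-2049]
RETURN_VALUE → return -2049.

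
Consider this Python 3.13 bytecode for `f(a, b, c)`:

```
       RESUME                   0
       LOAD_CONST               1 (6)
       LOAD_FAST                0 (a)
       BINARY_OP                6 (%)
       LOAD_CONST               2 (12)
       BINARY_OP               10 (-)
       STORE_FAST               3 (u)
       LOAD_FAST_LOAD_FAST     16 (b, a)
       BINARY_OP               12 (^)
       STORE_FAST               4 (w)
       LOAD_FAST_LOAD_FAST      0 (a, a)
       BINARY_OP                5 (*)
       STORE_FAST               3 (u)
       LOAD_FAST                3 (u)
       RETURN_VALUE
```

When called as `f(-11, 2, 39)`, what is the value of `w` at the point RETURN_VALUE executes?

LOAD_CONST → push 6. Stack: [6]
LOAD_FAST a → push -11. Stack: [6, -11]
BINARY_OP % → 6 % -11 = -5. Stack: [-5]
LOAD_CONST → push 12. Stack: [-5, 12]
BINARY_OP - → -5 - 12 = -17. Stack: [-17]
STORE_FAST u → u=-17. Stack: []
LOAD_FAST_LOAD_FAST b,a → push 2,-11. Stack: [2, -11]
BINARY_OP ^ → 2 ^ -11 = -9. Stack: [-9]
STORE_FAST w → w=-9. Stack: []
LOAD_FAST_LOAD_FAST a,a → push -11,-11. Stack: [-11, -11]
BINARY_OP * → -11 * -11 = 121. Stack: [121]
STORE_FAST u → u=121. Stack: []
LOAD_FAST u → push 121. Stack: [121]
RETURN_VALUE → return 121.

-9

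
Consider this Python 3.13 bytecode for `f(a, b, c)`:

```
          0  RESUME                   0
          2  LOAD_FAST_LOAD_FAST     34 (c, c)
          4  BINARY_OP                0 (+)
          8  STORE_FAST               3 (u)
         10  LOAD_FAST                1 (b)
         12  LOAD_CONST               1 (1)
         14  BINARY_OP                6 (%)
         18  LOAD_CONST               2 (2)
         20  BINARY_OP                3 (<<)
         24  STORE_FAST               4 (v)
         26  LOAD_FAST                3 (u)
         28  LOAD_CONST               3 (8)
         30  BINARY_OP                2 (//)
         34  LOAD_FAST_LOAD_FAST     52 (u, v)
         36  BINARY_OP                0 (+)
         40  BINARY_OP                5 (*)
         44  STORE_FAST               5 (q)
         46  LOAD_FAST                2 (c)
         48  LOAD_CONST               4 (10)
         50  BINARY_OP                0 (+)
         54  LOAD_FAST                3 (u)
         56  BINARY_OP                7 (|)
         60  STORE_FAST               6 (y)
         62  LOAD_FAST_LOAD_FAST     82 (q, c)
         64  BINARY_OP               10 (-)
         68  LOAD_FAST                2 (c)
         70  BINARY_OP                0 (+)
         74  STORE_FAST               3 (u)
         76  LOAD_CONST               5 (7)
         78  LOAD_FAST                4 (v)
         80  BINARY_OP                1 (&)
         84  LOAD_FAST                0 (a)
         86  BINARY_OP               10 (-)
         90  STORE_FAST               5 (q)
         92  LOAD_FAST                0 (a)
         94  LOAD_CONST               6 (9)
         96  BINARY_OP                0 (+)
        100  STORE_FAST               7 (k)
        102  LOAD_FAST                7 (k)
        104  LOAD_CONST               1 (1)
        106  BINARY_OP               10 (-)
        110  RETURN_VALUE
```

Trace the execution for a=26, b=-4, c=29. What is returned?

LOAD_FAST_LOAD_FAST c,c → push 29,29. Stack: [29, 29]
BINARY_OP + → 29 + 29 = 58. Stack: [58]
STORE_FAST u → u=58. Stack: []
LOAD_FAST b → push -4. Stack: [-4]
LOAD_CONST → push 1. Stack: [-4, 1]
BINARY_OP % → -4 % 1 = 0. Stack: [0]
LOAD_CONST → push 2. Stack: [0, 2]
BINARY_OP << → 0 << 2 = 0. Stack: [0]
STORE_FAST v → v=0. Stack: []
LOAD_FAST u → push 58. Stack: [58]
LOAD_CONST → push 8. Stack: [58, 8]
BINARY_OP // → 58 // 8 = 7. Stack: [7]
LOAD_FAST_LOAD_FAST u,v → push 58,0. Stack: [7, 58, 0]
BINARY_OP + → 58 + 0 = 58. Stack: [7, 58]
BINARY_OP * → 7 * 58 = 406. Stack: [406]
STORE_FAST q → q=406. Stack: []
LOAD_FAST c → push 29. Stack: [29]
LOAD_CONST → push 10. Stack: [29, 10]
BINARY_OP + → 29 + 10 = 39. Stack: [39]
LOAD_FAST u → push 58. Stack: [39, 58]
BINARY_OP | → 39 | 58 = 63. Stack: [63]
STORE_FAST y → y=63. Stack: []
LOAD_FAST_LOAD_FAST q,c → push 406,29. Stack: [406, 29]
BINARY_OP - → 406 - 29 = 377. Stack: [377]
LOAD_FAST c → push 29. Stack: [377, 29]
BINARY_OP + → 377 + 29 = 406. Stack: [406]
STORE_FAST u → u=406. Stack: []
LOAD_CONST → push 7. Stack: [7]
LOAD_FAST v → push 0. Stack: [7, 0]
BINARY_OP & → 7 & 0 = 0. Stack: [0]
LOAD_FAST a → push 26. Stack: [0, 26]
BINARY_OP - → 0 - 26 = -26. Stack: [-26]
STORE_FAST q → q=-26. Stack: []
LOAD_FAST a → push 26. Stack: [26]
LOAD_CONST → push 9. Stack: [26, 9]
BINARY_OP + → 26 + 9 = 35. Stack: [35]
STORE_FAST k → k=35. Stack: []
LOAD_FAST k → push 35. Stack: [35]
LOAD_CONST → push 1. Stack: [35, 1]
BINARY_OP - → 35 - 1 = 34. Stack: [34]
RETURN_VALUE → return 34.

34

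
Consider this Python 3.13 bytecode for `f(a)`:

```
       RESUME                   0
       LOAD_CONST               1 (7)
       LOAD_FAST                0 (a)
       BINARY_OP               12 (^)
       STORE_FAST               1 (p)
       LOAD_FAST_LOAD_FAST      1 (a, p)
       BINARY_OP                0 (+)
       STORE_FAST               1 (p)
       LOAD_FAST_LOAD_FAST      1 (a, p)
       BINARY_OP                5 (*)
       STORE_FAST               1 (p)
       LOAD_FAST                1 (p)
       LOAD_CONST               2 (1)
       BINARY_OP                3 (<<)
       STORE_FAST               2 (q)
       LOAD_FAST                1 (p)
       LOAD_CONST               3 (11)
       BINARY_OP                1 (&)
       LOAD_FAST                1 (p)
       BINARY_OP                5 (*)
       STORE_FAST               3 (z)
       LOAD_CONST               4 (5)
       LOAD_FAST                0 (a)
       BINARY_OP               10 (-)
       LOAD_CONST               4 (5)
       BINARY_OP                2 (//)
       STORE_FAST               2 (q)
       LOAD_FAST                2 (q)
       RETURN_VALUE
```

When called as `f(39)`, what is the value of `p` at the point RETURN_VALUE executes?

LOAD_CONST → push 7. Stack: [7]
LOAD_FAST a → push 39. Stack: [7, 39]
BINARY_OP ^ → 7 ^ 39 = 32. Stack: [32]
STORE_FAST p → p=32. Stack: []
LOAD_FAST_LOAD_FAST a,p → push 39,32. Stack: [39, 32]
BINARY_OP + → 39 + 32 = 71. Stack: [71]
STORE_FAST p → p=71. Stack: []
LOAD_FAST_LOAD_FAST a,p → push 39,71. Stack: [39, 71]
BINARY_OP * → 39 * 71 = 2769. Stack: [2769]
STORE_FAST p → p=2769. Stack: []
LOAD_FAST p → push 2769. Stack: [2769]
LOAD_CONST → push 1. Stack: [2769, 1]
BINARY_OP << → 2769 << 1 = 5538. Stack: [5538]
STORE_FAST q → q=5538. Stack: []
LOAD_FAST p → push 2769. Stack: [2769]
LOAD_CONST → push 11. Stack: [2769, 11]
BINARY_OP & → 2769 & 11 = 1. Stack: [1]
LOAD_FAST p → push 2769. Stack: [1, 2769]
BINARY_OP * → 1 * 2769 = 2769. Stack: [2769]
STORE_FAST z → z=2769. Stack: []
LOAD_CONST → push 5. Stack: [5]
LOAD_FAST a → push 39. Stack: [5, 39]
BINARY_OP - → 5 - 39 = -34. Stack: [-34]
LOAD_CONST → push 5. Stack: [-34, 5]
BINARY_OP // → -34 // 5 = -7. Stack: [-7]
STORE_FAST q → q=-7. Stack: []
LOAD_FAST q → push -7. Stack: [-7]
RETURN_VALUE → return -7.

2769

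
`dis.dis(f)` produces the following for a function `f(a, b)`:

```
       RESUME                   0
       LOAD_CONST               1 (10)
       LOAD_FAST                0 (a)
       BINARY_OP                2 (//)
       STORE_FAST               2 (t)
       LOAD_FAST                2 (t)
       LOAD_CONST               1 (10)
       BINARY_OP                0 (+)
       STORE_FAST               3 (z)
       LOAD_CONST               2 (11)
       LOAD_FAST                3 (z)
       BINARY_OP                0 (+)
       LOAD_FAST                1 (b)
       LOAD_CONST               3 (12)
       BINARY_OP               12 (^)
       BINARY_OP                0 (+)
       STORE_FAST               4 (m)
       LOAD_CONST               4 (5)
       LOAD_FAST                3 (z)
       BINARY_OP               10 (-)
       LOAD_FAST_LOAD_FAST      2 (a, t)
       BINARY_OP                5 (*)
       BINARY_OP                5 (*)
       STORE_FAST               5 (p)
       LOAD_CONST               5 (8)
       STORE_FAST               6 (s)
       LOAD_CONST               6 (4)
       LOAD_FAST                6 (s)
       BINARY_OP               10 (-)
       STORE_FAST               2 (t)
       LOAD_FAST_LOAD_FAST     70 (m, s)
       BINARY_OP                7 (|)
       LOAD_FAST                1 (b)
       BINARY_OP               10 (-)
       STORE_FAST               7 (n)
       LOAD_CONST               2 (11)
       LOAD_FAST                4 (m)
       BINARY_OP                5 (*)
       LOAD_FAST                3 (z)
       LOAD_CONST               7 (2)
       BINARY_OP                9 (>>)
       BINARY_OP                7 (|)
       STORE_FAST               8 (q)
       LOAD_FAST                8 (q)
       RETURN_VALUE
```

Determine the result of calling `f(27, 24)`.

451

LOAD_CONST → push 10. Stack: [10]
LOAD_FAST a → push 27. Stack: [10, 27]
BINARY_OP // → 10 // 27 = 0. Stack: [0]
STORE_FAST t → t=0. Stack: []
LOAD_FAST t → push 0. Stack: [0]
LOAD_CONST → push 10. Stack: [0, 10]
BINARY_OP + → 0 + 10 = 10. Stack: [10]
STORE_FAST z → z=10. Stack: []
LOAD_CONST → push 11. Stack: [11]
LOAD_FAST z → push 10. Stack: [11, 10]
BINARY_OP + → 11 + 10 = 21. Stack: [21]
LOAD_FAST b → push 24. Stack: [21, 24]
LOAD_CONST → push 12. Stack: [21, 24, 12]
BINARY_OP ^ → 24 ^ 12 = 20. Stack: [21, 20]
BINARY_OP + → 21 + 20 = 41. Stack: [41]
STORE_FAST m → m=41. Stack: []
LOAD_CONST → push 5. Stack: [5]
LOAD_FAST z → push 10. Stack: [5, 10]
BINARY_OP - → 5 - 10 = -5. Stack: [-5]
LOAD_FAST_LOAD_FAST a,t → push 27,0. Stack: [-5, 27, 0]
BINARY_OP * → 27 * 0 = 0. Stack: [-5, 0]
BINARY_OP * → -5 * 0 = 0. Stack: [0]
STORE_FAST p → p=0. Stack: []
LOAD_CONST → push 8. Stack: [8]
STORE_FAST s → s=8. Stack: []
LOAD_CONST → push 4. Stack: [4]
LOAD_FAST s → push 8. Stack: [4, 8]
BINARY_OP - → 4 - 8 = -4. Stack: [-4]
STORE_FAST t → t=-4. Stack: []
LOAD_FAST_LOAD_FAST m,s → push 41,8. Stack: [41, 8]
BINARY_OP | → 41 | 8 = 41. Stack: [41]
LOAD_FAST b → push 24. Stack: [41, 24]
BINARY_OP - → 41 - 24 = 17. Stack: [17]
STORE_FAST n → n=17. Stack: []
LOAD_CONST → push 11. Stack: [11]
LOAD_FAST m → push 41. Stack: [11, 41]
BINARY_OP * → 11 * 41 = 451. Stack: [451]
LOAD_FAST z → push 10. Stack: [451, 10]
LOAD_CONST → push 2. Stack: [451, 10, 2]
BINARY_OP >> → 10 >> 2 = 2. Stack: [451, 2]
BINARY_OP | → 451 | 2 = 451. Stack: [451]
STORE_FAST q → q=451. Stack: []
LOAD_FAST q → push 451. Stack: [451]
RETURN_VALUE → return 451.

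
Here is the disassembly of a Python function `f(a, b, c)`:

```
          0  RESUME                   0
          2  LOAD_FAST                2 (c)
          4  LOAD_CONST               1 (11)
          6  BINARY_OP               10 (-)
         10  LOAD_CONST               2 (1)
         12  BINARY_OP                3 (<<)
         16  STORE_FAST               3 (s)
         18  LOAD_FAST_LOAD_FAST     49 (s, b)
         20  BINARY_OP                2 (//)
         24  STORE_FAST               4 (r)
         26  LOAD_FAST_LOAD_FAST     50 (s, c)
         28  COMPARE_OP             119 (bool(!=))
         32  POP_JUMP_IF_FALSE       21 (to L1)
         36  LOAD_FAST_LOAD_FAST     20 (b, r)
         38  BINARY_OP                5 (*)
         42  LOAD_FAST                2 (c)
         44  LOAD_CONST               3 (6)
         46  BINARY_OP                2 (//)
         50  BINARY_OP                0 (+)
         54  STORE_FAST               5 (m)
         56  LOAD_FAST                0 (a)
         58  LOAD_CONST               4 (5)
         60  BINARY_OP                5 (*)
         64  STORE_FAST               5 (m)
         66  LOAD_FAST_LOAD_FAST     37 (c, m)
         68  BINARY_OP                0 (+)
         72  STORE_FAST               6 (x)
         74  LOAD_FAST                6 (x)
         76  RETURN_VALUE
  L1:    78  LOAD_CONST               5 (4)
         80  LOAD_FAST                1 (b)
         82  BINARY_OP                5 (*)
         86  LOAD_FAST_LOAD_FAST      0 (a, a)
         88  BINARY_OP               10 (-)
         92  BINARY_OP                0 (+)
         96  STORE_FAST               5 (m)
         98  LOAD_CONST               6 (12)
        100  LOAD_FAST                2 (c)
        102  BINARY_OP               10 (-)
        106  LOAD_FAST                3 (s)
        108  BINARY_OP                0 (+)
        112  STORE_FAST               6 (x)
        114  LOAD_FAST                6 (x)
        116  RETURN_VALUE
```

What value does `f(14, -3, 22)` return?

12

LOAD_FAST c → push 22. Stack: [22]
LOAD_CONST → push 11. Stack: [22, 11]
BINARY_OP - → 22 - 11 = 11. Stack: [11]
LOAD_CONST → push 1. Stack: [11, 1]
BINARY_OP << → 11 << 1 = 22. Stack: [22]
STORE_FAST s → s=22. Stack: []
LOAD_FAST_LOAD_FAST s,b → push 22,-3. Stack: [22, -3]
BINARY_OP // → 22 // -3 = -8. Stack: [-8]
STORE_FAST r → r=-8. Stack: []
LOAD_FAST_LOAD_FAST s,c → push 22,22. Stack: [22, 22]
COMPARE_OP bool(!=) → 22 vs 22 = False. Stack: [False]
POP_JUMP_IF_FALSE → pop False; jump. Stack: []
LOAD_CONST → push 4. Stack: [4]
LOAD_FAST b → push -3. Stack: [4, -3]
BINARY_OP * → 4 * -3 = -12. Stack: [-12]
LOAD_FAST_LOAD_FAST a,a → push 14,14. Stack: [-12, 14, 14]
BINARY_OP - → 14 - 14 = 0. Stack: [-12, 0]
BINARY_OP + → -12 + 0 = -12. Stack: [-12]
STORE_FAST m → m=-12. Stack: []
LOAD_CONST → push 12. Stack: [12]
LOAD_FAST c → push 22. Stack: [12, 22]
BINARY_OP - → 12 - 22 = -10. Stack: [-10]
LOAD_FAST s → push 22. Stack: [-10, 22]
BINARY_OP + → -10 + 22 = 12. Stack: [12]
STORE_FAST x → x=12. Stack: []
LOAD_FAST x → push 12. Stack: [12]
RETURN_VALUE → return 12.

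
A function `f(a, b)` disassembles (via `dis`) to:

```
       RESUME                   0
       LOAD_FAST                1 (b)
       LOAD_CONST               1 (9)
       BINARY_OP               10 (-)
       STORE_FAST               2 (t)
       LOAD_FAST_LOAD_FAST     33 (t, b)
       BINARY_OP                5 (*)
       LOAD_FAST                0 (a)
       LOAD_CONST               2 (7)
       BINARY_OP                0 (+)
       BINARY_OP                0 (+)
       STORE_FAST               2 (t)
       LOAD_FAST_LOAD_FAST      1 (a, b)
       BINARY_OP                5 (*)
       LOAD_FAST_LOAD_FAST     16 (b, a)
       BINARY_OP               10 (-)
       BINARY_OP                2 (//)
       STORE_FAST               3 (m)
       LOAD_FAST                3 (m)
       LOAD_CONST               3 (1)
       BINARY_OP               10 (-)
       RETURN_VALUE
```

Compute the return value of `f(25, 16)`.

LOAD_FAST b → push 16. Stack: [16]
LOAD_CONST → push 9. Stack: [16, 9]
BINARY_OP - → 16 - 9 = 7. Stack: [7]
STORE_FAST t → t=7. Stack: []
LOAD_FAST_LOAD_FAST t,b → push 7,16. Stack: [7, 16]
BINARY_OP * → 7 * 16 = 112. Stack: [112]
LOAD_FAST a → push 25. Stack: [112, 25]
LOAD_CONST → push 7. Stack: [112, 25, 7]
BINARY_OP + → 25 + 7 = 32. Stack: [112, 32]
BINARY_OP + → 112 + 32 = 144. Stack: [144]
STORE_FAST t → t=144. Stack: []
LOAD_FAST_LOAD_FAST a,b → push 25,16. Stack: [25, 16]
BINARY_OP * → 25 * 16 = 400. Stack: [400]
LOAD_FAST_LOAD_FAST b,a → push 16,25. Stack: [400, 16, 25]
BINARY_OP - → 16 - 25 = -9. Stack: [400, -9]
BINARY_OP // → 400 // -9 = -45. Stack: [-45]
STORE_FAST m → m=-45. Stack: []
LOAD_FAST m → push -45. Stack: [-45]
LOAD_CONST → push 1. Stack: [-45, 1]
BINARY_OP - → -45 - 1 = -46. Stack: [-46]
RETURN_VALUE → return -46.

-46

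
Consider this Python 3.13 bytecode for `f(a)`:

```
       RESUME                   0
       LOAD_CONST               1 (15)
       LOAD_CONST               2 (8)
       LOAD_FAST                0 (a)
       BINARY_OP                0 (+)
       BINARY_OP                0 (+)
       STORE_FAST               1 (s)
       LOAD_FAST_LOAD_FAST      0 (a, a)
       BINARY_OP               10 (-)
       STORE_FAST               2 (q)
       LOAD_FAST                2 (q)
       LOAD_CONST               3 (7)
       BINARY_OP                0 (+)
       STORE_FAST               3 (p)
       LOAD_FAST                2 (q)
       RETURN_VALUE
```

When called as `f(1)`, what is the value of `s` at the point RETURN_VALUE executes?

24

LOAD_CONST → push 15. Stack: [15]
LOAD_CONST → push 8. Stack: [15, 8]
LOAD_FAST a → push 1. Stack: [15, 8, 1]
BINARY_OP + → 8 + 1 = 9. Stack: [15, 9]
BINARY_OP + → 15 + 9 = 24. Stack: [24]
STORE_FAST s → s=24. Stack: []
LOAD_FAST_LOAD_FAST a,a → push 1,1. Stack: [1, 1]
BINARY_OP - → 1 - 1 = 0. Stack: [0]
STORE_FAST q → q=0. Stack: []
LOAD_FAST q → push 0. Stack: [0]
LOAD_CONST → push 7. Stack: [0, 7]
BINARY_OP + → 0 + 7 = 7. Stack: [7]
STORE_FAST p → p=7. Stack: []
LOAD_FAST q → push 0. Stack: [0]
RETURN_VALUE → return 0.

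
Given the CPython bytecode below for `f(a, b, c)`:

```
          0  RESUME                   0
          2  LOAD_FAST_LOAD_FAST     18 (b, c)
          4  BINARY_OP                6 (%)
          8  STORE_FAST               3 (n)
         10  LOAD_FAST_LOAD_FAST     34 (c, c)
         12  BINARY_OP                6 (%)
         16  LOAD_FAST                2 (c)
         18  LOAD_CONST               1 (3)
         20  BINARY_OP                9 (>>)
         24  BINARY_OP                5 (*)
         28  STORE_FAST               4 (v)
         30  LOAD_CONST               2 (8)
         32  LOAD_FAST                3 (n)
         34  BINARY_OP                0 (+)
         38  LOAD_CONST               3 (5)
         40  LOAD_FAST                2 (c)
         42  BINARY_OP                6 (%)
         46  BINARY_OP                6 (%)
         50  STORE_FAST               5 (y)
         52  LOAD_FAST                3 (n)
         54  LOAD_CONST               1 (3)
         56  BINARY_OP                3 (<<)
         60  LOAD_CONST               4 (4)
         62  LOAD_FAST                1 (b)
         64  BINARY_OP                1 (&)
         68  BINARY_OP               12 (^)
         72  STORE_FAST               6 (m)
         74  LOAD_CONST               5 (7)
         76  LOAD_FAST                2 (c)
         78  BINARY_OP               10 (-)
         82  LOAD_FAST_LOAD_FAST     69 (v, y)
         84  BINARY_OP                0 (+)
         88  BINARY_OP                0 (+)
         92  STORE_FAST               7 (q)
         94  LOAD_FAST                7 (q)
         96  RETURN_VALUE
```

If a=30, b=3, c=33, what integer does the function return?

LOAD_FAST_LOAD_FAST b,c → push 3,33. Stack: [3, 33]
BINARY_OP % → 3 % 33 = 3. Stack: [3]
STORE_FAST n → n=3. Stack: []
LOAD_FAST_LOAD_FAST c,c → push 33,33. Stack: [33, 33]
BINARY_OP % → 33 % 33 = 0. Stack: [0]
LOAD_FAST c → push 33. Stack: [0, 33]
LOAD_CONST → push 3. Stack: [0, 33, 3]
BINARY_OP >> → 33 >> 3 = 4. Stack: [0, 4]
BINARY_OP * → 0 * 4 = 0. Stack: [0]
STORE_FAST v → v=0. Stack: []
LOAD_CONST → push 8. Stack: [8]
LOAD_FAST n → push 3. Stack: [8, 3]
BINARY_OP + → 8 + 3 = 11. Stack: [11]
LOAD_CONST → push 5. Stack: [11, 5]
LOAD_FAST c → push 33. Stack: [11, 5, 33]
BINARY_OP % → 5 % 33 = 5. Stack: [11, 5]
BINARY_OP % → 11 % 5 = 1. Stack: [1]
STORE_FAST y → y=1. Stack: []
LOAD_FAST n → push 3. Stack: [3]
LOAD_CONST → push 3. Stack: [3, 3]
BINARY_OP << → 3 << 3 = 24. Stack: [24]
LOAD_CONST → push 4. Stack: [24, 4]
LOAD_FAST b → push 3. Stack: [24, 4, 3]
BINARY_OP & → 4 & 3 = 0. Stack: [24, 0]
BINARY_OP ^ → 24 ^ 0 = 24. Stack: [24]
STORE_FAST m → m=24. Stack: []
LOAD_CONST → push 7. Stack: [7]
LOAD_FAST c → push 33. Stack: [7, 33]
BINARY_OP - → 7 - 33 = -26. Stack: [-26]
LOAD_FAST_LOAD_FAST v,y → push 0,1. Stack: [-26, 0, 1]
BINARY_OP + → 0 + 1 = 1. Stack: [-26, 1]
BINARY_OP + → -26 + 1 = -25. Stack: [-25]
STORE_FAST q → q=-25. Stack: []
LOAD_FAST q → push -25. Stack: [-25]
RETURN_VALUE → return -25.

-25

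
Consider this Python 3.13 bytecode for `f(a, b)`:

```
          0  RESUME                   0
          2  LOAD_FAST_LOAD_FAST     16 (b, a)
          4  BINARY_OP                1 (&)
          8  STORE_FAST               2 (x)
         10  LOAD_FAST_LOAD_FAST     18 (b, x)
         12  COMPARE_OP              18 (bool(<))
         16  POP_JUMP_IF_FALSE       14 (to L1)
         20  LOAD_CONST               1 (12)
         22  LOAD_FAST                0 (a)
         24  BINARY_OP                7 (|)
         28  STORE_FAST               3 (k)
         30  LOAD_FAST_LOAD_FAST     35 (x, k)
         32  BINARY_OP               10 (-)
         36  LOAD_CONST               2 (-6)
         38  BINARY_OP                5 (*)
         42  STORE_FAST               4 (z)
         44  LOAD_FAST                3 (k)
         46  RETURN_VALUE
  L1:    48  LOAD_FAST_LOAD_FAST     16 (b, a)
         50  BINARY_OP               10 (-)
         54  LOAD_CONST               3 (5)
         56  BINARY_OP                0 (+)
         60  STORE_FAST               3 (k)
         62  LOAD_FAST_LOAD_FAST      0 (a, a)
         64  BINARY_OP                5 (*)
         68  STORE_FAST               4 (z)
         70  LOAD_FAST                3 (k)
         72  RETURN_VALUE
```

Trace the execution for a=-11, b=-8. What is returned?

LOAD_FAST_LOAD_FAST b,a → push -8,-11. Stack: [-8, -11]
BINARY_OP & → -8 & -11 = -16. Stack: [-16]
STORE_FAST x → x=-16. Stack: []
LOAD_FAST_LOAD_FAST b,x → push -8,-16. Stack: [-8, -16]
COMPARE_OP bool(<) → -8 vs -16 = False. Stack: [False]
POP_JUMP_IF_FALSE → pop False; jump. Stack: []
LOAD_FAST_LOAD_FAST b,a → push -8,-11. Stack: [-8, -11]
BINARY_OP - → -8 - -11 = 3. Stack: [3]
LOAD_CONST → push 5. Stack: [3, 5]
BINARY_OP + → 3 + 5 = 8. Stack: [8]
STORE_FAST k → k=8. Stack: []
LOAD_FAST_LOAD_FAST a,a → push -11,-11. Stack: [-11, -11]
BINARY_OP * → -11 * -11 = 121. Stack: [121]
STORE_FAST z → z=121. Stack: []
LOAD_FAST k → push 8. Stack: [8]
RETURN_VALUE → return 8.

8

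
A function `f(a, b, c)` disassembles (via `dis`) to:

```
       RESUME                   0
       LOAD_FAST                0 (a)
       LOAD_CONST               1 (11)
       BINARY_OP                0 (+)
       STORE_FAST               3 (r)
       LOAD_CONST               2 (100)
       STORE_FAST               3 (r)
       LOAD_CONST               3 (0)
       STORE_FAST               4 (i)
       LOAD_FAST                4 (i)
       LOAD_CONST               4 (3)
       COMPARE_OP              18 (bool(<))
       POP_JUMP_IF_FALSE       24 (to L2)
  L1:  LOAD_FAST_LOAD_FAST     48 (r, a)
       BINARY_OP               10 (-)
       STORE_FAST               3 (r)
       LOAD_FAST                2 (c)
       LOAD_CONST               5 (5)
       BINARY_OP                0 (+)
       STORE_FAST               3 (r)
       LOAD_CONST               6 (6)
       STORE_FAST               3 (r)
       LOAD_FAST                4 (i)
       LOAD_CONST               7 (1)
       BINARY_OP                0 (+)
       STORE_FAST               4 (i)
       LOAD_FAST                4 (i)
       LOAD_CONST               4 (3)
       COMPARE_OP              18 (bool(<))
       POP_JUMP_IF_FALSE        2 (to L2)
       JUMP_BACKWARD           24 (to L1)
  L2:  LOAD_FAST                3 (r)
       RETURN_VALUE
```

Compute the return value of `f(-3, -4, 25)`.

6

LOAD_FAST a → push -3. Stack: [-3]
LOAD_CONST → push 11. Stack: [-3, 11]
BINARY_OP + → -3 + 11 = 8. Stack: [8]
STORE_FAST r → r=8. Stack: []
LOAD_CONST → push 100. Stack: [100]
STORE_FAST r → r=100. Stack: []
LOAD_CONST → push 0. Stack: [0]
STORE_FAST i → i=0. Stack: []
LOAD_FAST i → push 0. Stack: [0]
LOAD_CONST → push 3. Stack: [0, 3]
COMPARE_OP bool(<) → 0 vs 3 = True. Stack: [True]
POP_JUMP_IF_FALSE → pop True; no jump. Stack: []
LOAD_FAST_LOAD_FAST r,a → push 100,-3. Stack: [100, -3]
BINARY_OP - → 100 - -3 = 103. Stack: [103]
STORE_FAST r → r=103. Stack: []
LOAD_FAST c → push 25. Stack: [25]
LOAD_CONST → push 5. Stack: [25, 5]
BINARY_OP + → 25 + 5 = 30. Stack: [30]
STORE_FAST r → r=30. Stack: []
LOAD_CONST → push 6. Stack: [6]
STORE_FAST r → r=6. Stack: []
LOAD_FAST i → push 0. Stack: [0]
LOAD_CONST → push 1. Stack: [0, 1]
BINARY_OP + → 0 + 1 = 1. Stack: [1]
STORE_FAST i → i=1. Stack: []
LOAD_FAST i → push 1. Stack: [1]
LOAD_CONST → push 3. Stack: [1, 3]
COMPARE_OP bool(<) → 1 vs 3 = True. Stack: [True]
POP_JUMP_IF_FALSE → pop True; no jump. Stack: []
LOAD_FAST_LOAD_FAST r,a → push 6,-3. Stack: [6, -3]
BINARY_OP - → 6 - -3 = 9. Stack: [9]
STORE_FAST r → r=9. Stack: []
LOAD_FAST c → push 25. Stack: [25]
LOAD_CONST → push 5. Stack: [25, 5]
BINARY_OP + → 25 + 5 = 30. Stack: [30]
STORE_FAST r → r=30. Stack: []
LOAD_CONST → push 6. Stack: [6]
STORE_FAST r → r=6. Stack: []
LOAD_FAST i → push 1. Stack: [1]
LOAD_CONST → push 1. Stack: [1, 1]
BINARY_OP + → 1 + 1 = 2. Stack: [2]
STORE_FAST i → i=2. Stack: []
LOAD_FAST i → push 2. Stack: [2]
LOAD_CONST → push 3. Stack: [2, 3]
COMPARE_OP bool(<) → 2 vs 3 = True. Stack: [True]
POP_JUMP_IF_FALSE → pop True; no jump. Stack: []
LOAD_FAST_LOAD_FAST r,a → push 6,-3. Stack: [6, -3]
BINARY_OP - → 6 - -3 = 9. Stack: [9]
STORE_FAST r → r=9. Stack: []
LOAD_FAST c → push 25. Stack: [25]
LOAD_CONST → push 5. Stack: [25, 5]
BINARY_OP + → 25 + 5 = 30. Stack: [30]
STORE_FAST r → r=30. Stack: []
LOAD_CONST → push 6. Stack: [6]
STORE_FAST r → r=6. Stack: []
LOAD_FAST i → push 2. Stack: [2]
LOAD_CONST → push 1. Stack: [2, 1]
BINARY_OP + → 2 + 1 = 3. Stack: [3]
STORE_FAST i → i=3. Stack: []
LOAD_FAST i → push 3. Stack: [3]
LOAD_CONST → push 3. Stack: [3, 3]
COMPARE_OP bool(<) → 3 vs 3 = False. Stack: [False]
POP_JUMP_IF_FALSE → pop False; jump. Stack: []
LOAD_FAST r → push 6. Stack: [6]
RETURN_VALUE → return 6.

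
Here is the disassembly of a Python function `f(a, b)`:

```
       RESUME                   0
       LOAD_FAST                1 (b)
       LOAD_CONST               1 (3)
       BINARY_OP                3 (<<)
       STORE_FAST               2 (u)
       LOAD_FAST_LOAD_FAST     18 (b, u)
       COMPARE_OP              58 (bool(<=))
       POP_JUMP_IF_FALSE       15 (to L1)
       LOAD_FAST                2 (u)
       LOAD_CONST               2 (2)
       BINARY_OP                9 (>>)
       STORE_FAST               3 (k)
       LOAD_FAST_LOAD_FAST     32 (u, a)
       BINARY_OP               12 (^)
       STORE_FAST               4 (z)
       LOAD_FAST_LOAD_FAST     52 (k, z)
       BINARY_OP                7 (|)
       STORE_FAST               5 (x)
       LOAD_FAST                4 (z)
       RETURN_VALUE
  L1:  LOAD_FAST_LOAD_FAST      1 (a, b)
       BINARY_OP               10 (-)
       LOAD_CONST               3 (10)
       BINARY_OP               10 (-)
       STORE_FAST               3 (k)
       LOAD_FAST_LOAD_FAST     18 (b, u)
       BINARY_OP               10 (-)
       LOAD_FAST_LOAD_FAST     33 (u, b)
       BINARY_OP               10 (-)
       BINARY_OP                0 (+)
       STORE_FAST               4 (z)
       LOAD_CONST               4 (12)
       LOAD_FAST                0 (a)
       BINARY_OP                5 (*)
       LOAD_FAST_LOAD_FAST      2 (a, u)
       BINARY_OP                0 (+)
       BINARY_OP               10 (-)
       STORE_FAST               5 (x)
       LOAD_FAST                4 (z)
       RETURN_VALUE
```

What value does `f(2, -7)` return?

0

LOAD_FAST b → push -7. Stack: [-7]
LOAD_CONST → push 3. Stack: [-7, 3]
BINARY_OP << → -7 << 3 = -56. Stack: [-56]
STORE_FAST u → u=-56. Stack: []
LOAD_FAST_LOAD_FAST b,u → push -7,-56. Stack: [-7, -56]
COMPARE_OP bool(<=) → -7 vs -56 = False. Stack: [False]
POP_JUMP_IF_FALSE → pop False; jump. Stack: []
LOAD_FAST_LOAD_FAST a,b → push 2,-7. Stack: [2, -7]
BINARY_OP - → 2 - -7 = 9. Stack: [9]
LOAD_CONST → push 10. Stack: [9, 10]
BINARY_OP - → 9 - 10 = -1. Stack: [-1]
STORE_FAST k → k=-1. Stack: []
LOAD_FAST_LOAD_FAST b,u → push -7,-56. Stack: [-7, -56]
BINARY_OP - → -7 - -56 = 49. Stack: [49]
LOAD_FAST_LOAD_FAST u,b → push -56,-7. Stack: [49, -56, -7]
BINARY_OP - → -56 - -7 = -49. Stack: [49, -49]
BINARY_OP + → 49 + -49 = 0. Stack: [0]
STORE_FAST z → z=0. Stack: []
LOAD_CONST → push 12. Stack: [12]
LOAD_FAST a → push 2. Stack: [12, 2]
BINARY_OP * → 12 * 2 = 24. Stack: [24]
LOAD_FAST_LOAD_FAST a,u → push 2,-56. Stack: [24, 2, -56]
BINARY_OP + → 2 + -56 = -54. Stack: [24, -54]
BINARY_OP - → 24 - -54 = 78. Stack: [78]
STORE_FAST x → x=78. Stack: []
LOAD_FAST z → push 0. Stack: [0]
RETURN_VALUE → return 0.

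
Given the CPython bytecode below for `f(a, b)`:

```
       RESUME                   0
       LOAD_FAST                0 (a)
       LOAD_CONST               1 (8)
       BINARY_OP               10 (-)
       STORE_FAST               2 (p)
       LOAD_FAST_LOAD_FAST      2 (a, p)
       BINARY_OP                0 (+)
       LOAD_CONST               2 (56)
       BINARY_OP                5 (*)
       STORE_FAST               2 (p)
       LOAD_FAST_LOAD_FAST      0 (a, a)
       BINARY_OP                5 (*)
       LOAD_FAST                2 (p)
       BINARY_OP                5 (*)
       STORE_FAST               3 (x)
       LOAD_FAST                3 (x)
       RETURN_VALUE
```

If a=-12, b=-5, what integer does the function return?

-258048

LOAD_FAST a → push -12. Stack: [-12]
LOAD_CONST → push 8. Stack: [-12, 8]
BINARY_OP - → -12 - 8 = -20. Stack: [-20]
STORE_FAST p → p=-20. Stack: []
LOAD_FAST_LOAD_FAST a,p → push -12,-20. Stack: [-12, -20]
BINARY_OP + → -12 + -20 = -32. Stack: [-32]
LOAD_CONST → push 56. Stack: [-32, 56]
BINARY_OP * → -32 * 56 = -1792. Stack: [-1792]
STORE_FAST p → p=-1792. Stack: []
LOAD_FAST_LOAD_FAST a,a → push -12,-12. Stack: [-12, -12]
BINARY_OP * → -12 * -12 = 144. Stack: [144]
LOAD_FAST p → push -1792. Stack: [144, -1792]
BINARY_OP * → 144 * -1792 = -258048. Stack: [-258048]
STORE_FAST x → x=-258048. Stack: []
LOAD_FAST x → push -258048. Stack: [-258048]
RETURN_VALUE → return -258048.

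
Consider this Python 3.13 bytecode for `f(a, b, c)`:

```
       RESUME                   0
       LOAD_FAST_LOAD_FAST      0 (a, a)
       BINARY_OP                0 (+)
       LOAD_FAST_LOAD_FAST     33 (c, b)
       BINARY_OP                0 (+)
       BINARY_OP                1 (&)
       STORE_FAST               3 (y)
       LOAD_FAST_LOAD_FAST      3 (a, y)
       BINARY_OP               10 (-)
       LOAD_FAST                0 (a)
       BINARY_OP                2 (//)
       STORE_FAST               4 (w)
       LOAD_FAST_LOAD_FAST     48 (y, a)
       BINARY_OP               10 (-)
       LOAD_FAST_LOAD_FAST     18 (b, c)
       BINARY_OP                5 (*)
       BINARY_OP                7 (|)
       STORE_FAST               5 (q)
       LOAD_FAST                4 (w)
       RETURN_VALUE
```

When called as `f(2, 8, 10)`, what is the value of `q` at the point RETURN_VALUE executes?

LOAD_FAST_LOAD_FAST a,a → push 2,2. Stack: [2, 2]
BINARY_OP + → 2 + 2 = 4. Stack: [4]
LOAD_FAST_LOAD_FAST c,b → push 10,8. Stack: [4, 10, 8]
BINARY_OP + → 10 + 8 = 18. Stack: [4, 18]
BINARY_OP & → 4 & 18 = 0. Stack: [0]
STORE_FAST y → y=0. Stack: []
LOAD_FAST_LOAD_FAST a,y → push 2,0. Stack: [2, 0]
BINARY_OP - → 2 - 0 = 2. Stack: [2]
LOAD_FAST a → push 2. Stack: [2, 2]
BINARY_OP // → 2 // 2 = 1. Stack: [1]
STORE_FAST w → w=1. Stack: []
LOAD_FAST_LOAD_FAST y,a → push 0,2. Stack: [0, 2]
BINARY_OP - → 0 - 2 = -2. Stack: [-2]
LOAD_FAST_LOAD_FAST b,c → push 8,10. Stack: [-2, 8, 10]
BINARY_OP * → 8 * 10 = 80. Stack: [-2, 80]
BINARY_OP | → -2 | 80 = -2. Stack: [-2]
STORE_FAST q → q=-2. Stack: []
LOAD_FAST w → push 1. Stack: [1]
RETURN_VALUE → return 1.

-2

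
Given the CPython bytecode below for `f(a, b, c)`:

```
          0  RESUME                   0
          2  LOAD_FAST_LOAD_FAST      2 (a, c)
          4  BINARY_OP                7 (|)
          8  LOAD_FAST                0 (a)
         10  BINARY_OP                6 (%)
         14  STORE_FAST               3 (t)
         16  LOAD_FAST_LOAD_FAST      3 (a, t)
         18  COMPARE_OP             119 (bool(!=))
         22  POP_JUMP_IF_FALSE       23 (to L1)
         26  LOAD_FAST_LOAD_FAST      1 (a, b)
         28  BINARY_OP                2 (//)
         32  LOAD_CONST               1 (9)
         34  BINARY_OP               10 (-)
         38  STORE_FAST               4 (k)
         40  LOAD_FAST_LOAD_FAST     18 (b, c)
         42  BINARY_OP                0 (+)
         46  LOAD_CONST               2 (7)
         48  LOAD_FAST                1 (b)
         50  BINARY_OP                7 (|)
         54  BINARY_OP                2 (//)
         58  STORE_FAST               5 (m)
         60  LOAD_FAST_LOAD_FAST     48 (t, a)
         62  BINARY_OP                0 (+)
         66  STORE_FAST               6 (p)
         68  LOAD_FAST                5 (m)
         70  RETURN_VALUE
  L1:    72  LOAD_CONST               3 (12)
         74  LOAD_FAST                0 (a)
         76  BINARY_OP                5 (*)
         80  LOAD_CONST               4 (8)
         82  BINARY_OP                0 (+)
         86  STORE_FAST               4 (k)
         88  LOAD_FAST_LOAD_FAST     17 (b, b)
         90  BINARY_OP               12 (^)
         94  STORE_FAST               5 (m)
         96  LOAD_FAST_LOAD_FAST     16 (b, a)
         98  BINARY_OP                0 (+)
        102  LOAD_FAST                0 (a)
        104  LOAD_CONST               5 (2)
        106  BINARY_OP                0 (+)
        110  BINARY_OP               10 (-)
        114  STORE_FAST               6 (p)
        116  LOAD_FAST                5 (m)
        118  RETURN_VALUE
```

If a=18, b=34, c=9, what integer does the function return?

LOAD_FAST_LOAD_FAST a,c → push 18,9. Stack: [18, 9]
BINARY_OP | → 18 | 9 = 27. Stack: [27]
LOAD_FAST a → push 18. Stack: [27, 18]
BINARY_OP % → 27 % 18 = 9. Stack: [9]
STORE_FAST t → t=9. Stack: []
LOAD_FAST_LOAD_FAST a,t → push 18,9. Stack: [18, 9]
COMPARE_OP bool(!=) → 18 vs 9 = True. Stack: [True]
POP_JUMP_IF_FALSE → pop True; no jump. Stack: []
LOAD_FAST_LOAD_FAST a,b → push 18,34. Stack: [18, 34]
BINARY_OP // → 18 // 34 = 0. Stack: [0]
LOAD_CONST → push 9. Stack: [0, 9]
BINARY_OP - → 0 - 9 = -9. Stack: [-9]
STORE_FAST k → k=-9. Stack: []
LOAD_FAST_LOAD_FAST b,c → push 34,9. Stack: [34, 9]
BINARY_OP + → 34 + 9 = 43. Stack: [43]
LOAD_CONST → push 7. Stack: [43, 7]
LOAD_FAST b → push 34. Stack: [43, 7, 34]
BINARY_OP | → 7 | 34 = 39. Stack: [43, 39]
BINARY_OP // → 43 // 39 = 1. Stack: [1]
STORE_FAST m → m=1. Stack: []
LOAD_FAST_LOAD_FAST t,a → push 9,18. Stack: [9, 18]
BINARY_OP + → 9 + 18 = 27. Stack: [27]
STORE_FAST p → p=27. Stack: []
LOAD_FAST m → push 1. Stack: [1]
RETURN_VALUE → return 1.

1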